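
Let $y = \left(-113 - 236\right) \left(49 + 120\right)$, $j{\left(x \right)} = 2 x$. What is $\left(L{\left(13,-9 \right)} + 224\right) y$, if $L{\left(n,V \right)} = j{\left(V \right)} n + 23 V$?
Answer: $12798877$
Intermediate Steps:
$y = -58981$ ($y = \left(-349\right) 169 = -58981$)
$L{\left(n,V \right)} = 23 V + 2 V n$ ($L{\left(n,V \right)} = 2 V n + 23 V = 23 V + 2 V n$)
$\left(L{\left(13,-9 \right)} + 224\right) y = \left(- 9 \left(23 + 2 \cdot 13\right) + 224\right) \left(-58981\right) = \left(- 9 \left(23 + 26\right) + 224\right) \left(-58981\right) = \left(\left(-9\right) 49 + 224\right) \left(-58981\right) = \left(-441 + 224\right) \left(-58981\right) = \left(-217\right) \left(-58981\right) = 12798877$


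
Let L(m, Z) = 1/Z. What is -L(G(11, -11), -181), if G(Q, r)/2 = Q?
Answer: 1/181 ≈ 0.0055249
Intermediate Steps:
G(Q, r) = 2*Q
-L(G(11, -11), -181) = -1/(-181) = -1*(-1/181) = 1/181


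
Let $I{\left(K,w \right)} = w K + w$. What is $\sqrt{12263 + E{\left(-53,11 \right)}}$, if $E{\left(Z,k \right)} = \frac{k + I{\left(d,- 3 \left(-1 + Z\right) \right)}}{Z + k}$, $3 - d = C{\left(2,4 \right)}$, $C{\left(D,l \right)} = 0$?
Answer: $\frac{\sqrt{21604254}}{42} \approx 110.67$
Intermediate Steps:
$d = 3$ ($d = 3 - 0 = 3 + 0 = 3$)
$I{\left(K,w \right)} = w + K w$ ($I{\left(K,w \right)} = K w + w = w + K w$)
$E{\left(Z,k \right)} = \frac{12 + k - 12 Z}{Z + k}$ ($E{\left(Z,k \right)} = \frac{k + - 3 \left(-1 + Z\right) \left(1 + 3\right)}{Z + k} = \frac{k + \left(3 - 3 Z\right) 4}{Z + k} = \frac{k - \left(-12 + 12 Z\right)}{Z + k} = \frac{12 + k - 12 Z}{Z + k}$)
$\sqrt{12263 + E{\left(-53,11 \right)}} = \sqrt{12263 + \frac{12 + 11 - -636}{-53 + 11}} = \sqrt{12263 + \frac{12 + 11 + 636}{-42}} = \sqrt{12263 - \frac{659}{42}} = \sqrt{\frac{514387}{42}} = \frac{\sqrt{21604254}}{42}$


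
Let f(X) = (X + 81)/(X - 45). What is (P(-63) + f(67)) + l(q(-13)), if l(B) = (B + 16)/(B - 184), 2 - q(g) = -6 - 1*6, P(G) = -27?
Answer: -3824/187 ≈ -20.449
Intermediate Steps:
q(g) = 14 (q(g) = 2 - (-6 - 1*6) = 2 - (-6 - 6) = 2 - 1*(-12) = 2 + 12 = 14)
f(X) = (81 + X)/(-45 + X)
l(B) = (16 + B)/(-184 + B)
(P(-63) + f(67)) + l(q(-13)) = (-27 + (81 + 67)/(-45 + 67)) + (16 + 14)/(-184 + 14) = (-27 + 148/22) + 30/(-170) = (-27 + (1/22)*148) - 1/170*30 = (-27 + 74/11) - 3/17 = -223/11 - 3/17 = -3824/187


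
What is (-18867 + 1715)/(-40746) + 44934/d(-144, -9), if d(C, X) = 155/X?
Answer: -8237634158/3157815 ≈ -2608.6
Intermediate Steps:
(-18867 + 1715)/(-40746) + 44934/d(-144, -9) = (-18867 + 1715)/(-40746) + 44934/((155/(-9))) = -17152*(-1/40746) + 44934/((155*(-⅑))) = 8576/20373 + 44934/(-155/9) = 8576/20373 + 44934*(-9/155) = 8576/20373 - 404406/155 = -8237634158/3157815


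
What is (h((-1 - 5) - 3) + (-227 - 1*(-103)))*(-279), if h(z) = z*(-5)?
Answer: 22041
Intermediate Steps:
h(z) = -5*z
(h((-1 - 5) - 3) + (-227 - 1*(-103)))*(-279) = (-5*((-1 - 5) - 3) + (-227 - 1*(-103)))*(-279) = (-5*(-6 - 3) + (-227 + 103))*(-279) = (-5*(-9) - 124)*(-279) = (45 - 124)*(-279) = -79*(-279) = 22041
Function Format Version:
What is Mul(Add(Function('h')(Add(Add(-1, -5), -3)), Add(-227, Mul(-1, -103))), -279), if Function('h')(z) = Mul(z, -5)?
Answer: 22041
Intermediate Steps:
Function('h')(z) = Mul(-5, z)
Mul(Add(Function('h')(Add(Add(-1, -5), -3)), Add(-227, Mul(-1, -103))), -279) = Mul(Add(Mul(-5, Add(Add(-1, -5), -3)), Add(-227, Mul(-1, -103))), -279) = Mul(Add(Mul(-5, Add(-6, -3)), Add(-227, 103)), -279) = Mul(Add(Mul(-5, -9), -124), -279) = Mul(Add(45, -124), -279) = Mul(-79, -279) = 22041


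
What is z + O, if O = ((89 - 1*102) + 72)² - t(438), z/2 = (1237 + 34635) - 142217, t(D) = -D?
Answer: -208771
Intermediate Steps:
z = -212690 (z = 2*((1237 + 34635) - 142217) = 2*(35872 - 142217) = 2*(-106345) = -212690)
O = 3919 (O = ((89 - 1*102) + 72)² - (-1)*438 = ((89 - 102) + 72)² - 1*(-438) = (-13 + 72)² + 438 = 59² + 438 = 3481 + 438 = 3919)
z + O = -212690 + 3919 = -208771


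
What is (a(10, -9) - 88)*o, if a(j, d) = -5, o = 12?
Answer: -1116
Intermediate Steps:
(a(10, -9) - 88)*o = (-5 - 88)*12 = -93*12 = -1116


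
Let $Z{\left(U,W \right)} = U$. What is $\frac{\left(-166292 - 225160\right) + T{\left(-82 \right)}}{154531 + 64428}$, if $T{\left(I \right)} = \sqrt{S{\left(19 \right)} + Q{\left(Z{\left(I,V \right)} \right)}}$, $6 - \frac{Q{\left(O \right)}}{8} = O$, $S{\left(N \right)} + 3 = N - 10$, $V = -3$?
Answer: $- \frac{391452}{218959} + \frac{\sqrt{710}}{218959} \approx -1.7877$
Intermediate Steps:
$S{\left(N \right)} = -13 + N$ ($S{\left(N \right)} = -3 + \left(N - 10\right) = -3 + \left(-10 + N\right) = -13 + N$)
$Q{\left(O \right)} = 48 - 8 O$
$T{\left(I \right)} = \sqrt{54 - 8 I}$ ($T{\left(I \right)} = \sqrt{\left(-13 + 19\right) - \left(-48 + 8 I\right)} = \sqrt{6 - \left(-48 + 8 I\right)} = \sqrt{54 - 8 I}$)
$\frac{\left(-166292 - 225160\right) + T{\left(-82 \right)}}{154531 + 64428} = \frac{\left(-166292 - 225160\right) + \sqrt{54 - -656}}{154531 + 64428} = \frac{-391452 + \sqrt{54 + 656}}{218959} = \left(-391452 + \sqrt{710}\right) \frac{1}{218959} = - \frac{391452}{218959} + \frac{\sqrt{710}}{218959}$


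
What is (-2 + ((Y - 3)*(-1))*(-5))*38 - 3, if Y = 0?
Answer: -649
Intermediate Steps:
(-2 + ((Y - 3)*(-1))*(-5))*38 - 3 = (-2 + ((0 - 3)*(-1))*(-5))*38 - 3 = (-2 - 3*(-1)*(-5))*38 - 3 = (-2 + 3*(-5))*38 - 3 = (-2 - 15)*38 - 3 = -17*38 - 3 = -646 - 3 = -649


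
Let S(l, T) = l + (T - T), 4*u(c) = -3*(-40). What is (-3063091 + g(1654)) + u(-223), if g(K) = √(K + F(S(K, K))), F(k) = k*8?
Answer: -3063061 + 3*√1654 ≈ -3.0629e+6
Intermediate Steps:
u(c) = 30 (u(c) = (-3*(-40))/4 = (¼)*120 = 30)
S(l, T) = l (S(l, T) = l + 0 = l)
F(k) = 8*k
g(K) = 3*√K (g(K) = √(K + 8*K) = √(9*K) = 3*√K)
(-3063091 + g(1654)) + u(-223) = (-3063091 + 3*√1654) + 30 = -3063061 + 3*√1654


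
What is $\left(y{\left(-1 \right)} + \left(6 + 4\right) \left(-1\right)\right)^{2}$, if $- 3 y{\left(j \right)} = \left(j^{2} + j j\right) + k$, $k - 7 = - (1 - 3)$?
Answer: $\frac{1681}{9} \approx 186.78$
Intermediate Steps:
$k = 9$ ($k = 7 - \left(1 - 3\right) = 7 - -2 = 7 + 2 = 9$)
$y{\left(j \right)} = -3 - \frac{2 j^{2}}{3}$ ($y{\left(j \right)} = - \frac{\left(j^{2} + j j\right) + 9}{3} = - \frac{\left(j^{2} + j^{2}\right) + 9}{3} = - \frac{2 j^{2} + 9}{3} = - \frac{9 + 2 j^{2}}{3} = -3 - \frac{2 j^{2}}{3}$)
$\left(y{\left(-1 \right)} + \left(6 + 4\right) \left(-1\right)\right)^{2} = \left(\left(-3 - \frac{2 \left(-1\right)^{2}}{3}\right) + \left(6 + 4\right) \left(-1\right)\right)^{2} = \left(\left(-3 - \frac{2}{3}\right) + 10 \left(-1\right)\right)^{2} = \left(\left(-3 - \frac{2}{3}\right) - 10\right)^{2} = \left(- \frac{11}{3} - 10\right)^{2} = \left(- \frac{41}{3}\right)^{2} = \frac{1681}{9}$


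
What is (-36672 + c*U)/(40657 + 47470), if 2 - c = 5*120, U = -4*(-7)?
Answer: -53416/88127 ≈ -0.60612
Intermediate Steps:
U = 28
c = -598 (c = 2 - 5*120 = 2 - 1*600 = 2 - 600 = -598)
(-36672 + c*U)/(40657 + 47470) = (-36672 - 598*28)/(40657 + 47470) = (-36672 - 16744)/88127 = -53416*1/88127 = -53416/88127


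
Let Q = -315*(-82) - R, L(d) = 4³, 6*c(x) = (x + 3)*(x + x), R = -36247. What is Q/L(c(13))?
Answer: 62077/64 ≈ 969.95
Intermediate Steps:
c(x) = x*(3 + x)/3 (c(x) = ((x + 3)*(x + x))/6 = ((3 + x)*(2*x))/6 = (2*x*(3 + x))/6 = x*(3 + x)/3)
L(d) = 64
Q = 62077 (Q = -315*(-82) - 1*(-36247) = 25830 + 36247 = 62077)
Q/L(c(13)) = 62077/64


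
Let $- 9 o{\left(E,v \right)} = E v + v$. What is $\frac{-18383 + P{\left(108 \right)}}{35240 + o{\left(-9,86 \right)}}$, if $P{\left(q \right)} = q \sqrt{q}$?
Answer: $- \frac{279}{536} + \frac{729 \sqrt{3}}{39731} \approx -0.48874$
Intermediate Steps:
$o{\left(E,v \right)} = - \frac{v}{9} - \frac{E v}{9}$ ($o{\left(E,v \right)} = - \frac{E v + v}{9} = - \frac{v + E v}{9} = - \frac{v}{9} - \frac{E v}{9}$)
$P{\left(q \right)} = q^{\frac{3}{2}}$
$\frac{-18383 + P{\left(108 \right)}}{35240 + o{\left(-9,86 \right)}} = \frac{-18383 + 108^{\frac{3}{2}}}{35240 - \frac{86 \left(1 - 9\right)}{9}} = \frac{-18383 + 648 \sqrt{3}}{35240 - \frac{86}{9} \left(-8\right)} = \frac{-18383 + 648 \sqrt{3}}{35240 + \frac{688}{9}} = \frac{-18383 + 648 \sqrt{3}}{\frac{317848}{9}} = \left(-18383 + 648 \sqrt{3}\right) \frac{9}{317848} = - \frac{279}{536} + \frac{729 \sqrt{3}}{39731}$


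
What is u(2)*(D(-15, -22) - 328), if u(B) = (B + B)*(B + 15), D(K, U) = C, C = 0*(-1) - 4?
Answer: -22576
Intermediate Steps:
C = -4 (C = 0 - 4 = -4)
D(K, U) = -4
u(B) = 2*B*(15 + B) (u(B) = (2*B)*(15 + B) = 2*B*(15 + B))
u(2)*(D(-15, -22) - 328) = (2*2*(15 + 2))*(-4 - 328) = (2*2*17)*(-332) = 68*(-332) = -22576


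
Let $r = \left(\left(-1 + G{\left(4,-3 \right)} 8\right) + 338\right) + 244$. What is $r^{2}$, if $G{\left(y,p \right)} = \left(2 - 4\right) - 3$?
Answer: $292681$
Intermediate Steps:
$G{\left(y,p \right)} = -5$ ($G{\left(y,p \right)} = -2 - 3 = -5$)
$r = 541$ ($r = \left(\left(-1 - 40\right) + 338\right) + 244 = \left(-41 + 338\right) + 244 = 297 + 244 = 541$)
$r^{2} = 541^{2} = 292681$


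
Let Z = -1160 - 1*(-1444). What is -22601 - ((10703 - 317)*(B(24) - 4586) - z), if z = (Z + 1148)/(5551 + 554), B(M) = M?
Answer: 289122612187/6105 ≈ 4.7358e+7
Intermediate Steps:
Z = 284 (Z = -1160 + 1444 = 284)
z = 1432/6105 (z = (284 + 1148)/(5551 + 554) = 1432/6105 ≈ 0.23456)
-22601 - ((10703 - 317)*(B(24) - 4586) - z) = -22601 - ((10703 - 317)*(24 - 4586) - 1*1432/6105) = -22601 - (10386*(-4562) - 1432/6105) = -22601 - (-47380932 - 1432/6105) = -22601 - 1*(-289260591292/6105) = -22601 + 289260591292/6105 = 289122612187/6105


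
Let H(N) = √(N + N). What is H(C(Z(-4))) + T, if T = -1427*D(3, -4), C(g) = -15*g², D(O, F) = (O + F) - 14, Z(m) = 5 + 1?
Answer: 21405 + 6*I*√30 ≈ 21405.0 + 32.863*I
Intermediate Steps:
Z(m) = 6
D(O, F) = -14 + F + O (D(O, F) = (F + O) - 14 = -14 + F + O)
T = 21405 (T = -1427*(-14 - 4 + 3) = -1427*(-15) = 21405)
H(N) = √2*√N (H(N) = √(2*N) = √2*√N)
H(C(Z(-4))) + T = √2*√(-15*6²) + 21405 = √2*√(-15*36) + 21405 = √2*√(-540) + 21405 = √2*(6*I*√15) + 21405 = 6*I*√30 + 21405 = 21405 + 6*I*√30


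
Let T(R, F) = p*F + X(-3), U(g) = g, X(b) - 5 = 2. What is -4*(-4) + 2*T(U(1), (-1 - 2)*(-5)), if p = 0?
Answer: 30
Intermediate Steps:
X(b) = 7 (X(b) = 5 + 2 = 7)
T(R, F) = 7 (T(R, F) = 0*F + 7 = 0 + 7 = 7)
-4*(-4) + 2*T(U(1), (-1 - 2)*(-5)) = -4*(-4) + 2*7 = 16 + 14 = 30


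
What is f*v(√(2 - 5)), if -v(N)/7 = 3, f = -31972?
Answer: 671412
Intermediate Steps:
v(N) = -21 (v(N) = -7*3 = -21)
f*v(√(2 - 5)) = -31972*(-21) = 671412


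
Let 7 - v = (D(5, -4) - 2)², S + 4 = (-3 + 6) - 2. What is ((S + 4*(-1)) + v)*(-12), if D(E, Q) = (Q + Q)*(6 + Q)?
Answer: 3888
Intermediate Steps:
D(E, Q) = 2*Q*(6 + Q) (D(E, Q) = (2*Q)*(6 + Q) = 2*Q*(6 + Q))
S = -3 (S = -4 + ((-3 + 6) - 2) = -4 + (3 - 2) = -4 + 1 = -3)
v = -317 (v = 7 - (2*(-4)*(6 - 4) - 2)² = 7 - (2*(-4)*2 - 2)² = 7 - (-16 - 2)² = 7 - 1*(-18)² = 7 - 1*324 = 7 - 324 = -317)
((S + 4*(-1)) + v)*(-12) = ((-3 + 4*(-1)) - 317)*(-12) = ((-3 - 4) - 317)*(-12) = (-7 - 317)*(-12) = -324*(-12) = 3888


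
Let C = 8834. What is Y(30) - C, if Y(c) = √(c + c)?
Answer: -8834 + 2*√15 ≈ -8826.3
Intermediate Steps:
Y(c) = √2*√c (Y(c) = √(2*c) = √2*√c)
Y(30) - C = √2*√30 - 1*8834 = 2*√15 - 8834 = -8834 + 2*√15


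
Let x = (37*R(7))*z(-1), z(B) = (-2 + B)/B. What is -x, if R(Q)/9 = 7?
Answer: -6993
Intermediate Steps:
R(Q) = 63 (R(Q) = 9*7 = 63)
x = 6993 (x = (37*63)*((-2 - 1)/(-1)) = 2331*(-1*(-3)) = 2331*3 = 6993)
-x = -1*6993 = -6993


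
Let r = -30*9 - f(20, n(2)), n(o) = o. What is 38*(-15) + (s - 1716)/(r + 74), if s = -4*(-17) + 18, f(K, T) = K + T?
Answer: -61315/109 ≈ -562.52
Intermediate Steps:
r = -292 (r = -30*9 - (20 + 2) = -270 - 1*22 = -270 - 22 = -292)
s = 86 (s = 68 + 18 = 86)
38*(-15) + (s - 1716)/(r + 74) = 38*(-15) + (86 - 1716)/(-292 + 74) = -570 - 1630/(-218) = -570 - 1630*(-1/218) = -570 + 815/109 = -61315/109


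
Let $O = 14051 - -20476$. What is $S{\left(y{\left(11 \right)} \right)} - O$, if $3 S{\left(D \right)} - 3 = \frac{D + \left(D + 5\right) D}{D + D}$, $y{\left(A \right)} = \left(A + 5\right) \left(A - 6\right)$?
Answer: $- \frac{103535}{3} \approx -34512.0$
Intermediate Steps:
$y{\left(A \right)} = \left(-6 + A\right) \left(5 + A\right)$ ($y{\left(A \right)} = \left(5 + A\right) \left(-6 + A\right) = \left(-6 + A\right) \left(5 + A\right)$)
$O = 34527$ ($O = 14051 + 20476 = 34527$)
$S{\left(D \right)} = 1 + \frac{D + D \left(5 + D\right)}{6 D}$ ($S{\left(D \right)} = 1 + \frac{\left(D + \left(D + 5\right) D\right) \frac{1}{D + D}}{3} = 1 + \frac{\left(D + \left(5 + D\right) D\right) \frac{1}{2 D}}{3} = 1 + \frac{\left(D + D \left(5 + D\right)\right) \frac{1}{2 D}}{3} = 1 + \frac{\frac{1}{2} \frac{1}{D} \left(D + D \left(5 + D\right)\right)}{3} = 1 + \frac{D + D \left(5 + D\right)}{6 D}$)
$S{\left(y{\left(11 \right)} \right)} - O = \left(2 + \frac{-30 + 11^{2} - 11}{6}\right) - 34527 = \left(2 + \frac{-30 + 121 - 11}{6}\right) - 34527 = \left(2 + \frac{1}{6} \cdot 80\right) - 34527 = \left(2 + \frac{40}{3}\right) - 34527 = \frac{46}{3} - 34527 = - \frac{103535}{3}$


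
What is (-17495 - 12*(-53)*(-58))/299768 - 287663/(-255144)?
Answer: 646041661/682892916 ≈ 0.94604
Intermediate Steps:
(-17495 - 12*(-53)*(-58))/299768 - 287663/(-255144) = (-17495 - (-636)*(-58))*(1/299768) - 287663*(-1/255144) = (-17495 - 1*36888)*(1/299768) + 287663/255144 = (-17495 - 36888)*(1/299768) + 287663/255144 = -54383*1/299768 + 287663/255144 = -7769/42824 + 287663/255144 = 646041661/682892916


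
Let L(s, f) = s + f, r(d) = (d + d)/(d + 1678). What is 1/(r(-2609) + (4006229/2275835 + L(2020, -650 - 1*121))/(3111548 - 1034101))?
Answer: 4401699658311095/24672971077530474 ≈ 0.17840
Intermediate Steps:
r(d) = 2*d/(1678 + d) (r(d) = (2*d)/(1678 + d) = 2*d/(1678 + d))
L(s, f) = f + s
1/(r(-2609) + (4006229/2275835 + L(2020, -650 - 1*121))/(3111548 - 1034101)) = 1/(2*(-2609)/(1678 - 2609) + (4006229/2275835 + ((-650 - 1*121) + 2020))/(3111548 - 1034101)) = 1/(2*(-2609)/(-931) + (4006229*(1/2275835) + ((-650 - 121) + 2020))/2077447) = 1/(2*(-2609)*(-1/931) + (4006229/2275835 + (-771 + 2020))*(1/2077447)) = 1/(5218/931 + (4006229/2275835 + 1249)*(1/2077447)) = 1/(5218/931 + (2846524144/2275835)*(1/2077447)) = 1/(5218/931 + 2846524144/4727926593245) = 1/(24672971077530474/4401699658311095) = 4401699658311095/24672971077530474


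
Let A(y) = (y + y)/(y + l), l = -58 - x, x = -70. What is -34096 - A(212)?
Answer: -954741/28 ≈ -34098.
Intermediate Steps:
l = 12 (l = -58 - 1*(-70) = -58 + 70 = 12)
A(y) = 2*y/(12 + y) (A(y) = (y + y)/(y + 12) = (2*y)/(12 + y) = 2*y/(12 + y))
-34096 - A(212) = -34096 - 2*212/(12 + 212) = -34096 - 2*212/224 = -34096 - 1*53/28 = -34096 - 53/28 = -954741/28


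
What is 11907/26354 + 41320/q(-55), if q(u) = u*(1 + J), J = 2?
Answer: -217396525/869682 ≈ -249.97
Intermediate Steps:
q(u) = 3*u (q(u) = u*(1 + 2) = u*3 = 3*u)
11907/26354 + 41320/q(-55) = 11907/26354 + 41320/((3*(-55))) = 11907*(1/26354) + 41320/(-165) = 11907/26354 + 41320*(-1/165) = 11907/26354 - 8264/33 = -217396525/869682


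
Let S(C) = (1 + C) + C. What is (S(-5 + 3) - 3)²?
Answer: 36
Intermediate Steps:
S(C) = 1 + 2*C
(S(-5 + 3) - 3)² = ((1 + 2*(-5 + 3)) - 3)² = ((1 + 2*(-2)) - 3)² = ((1 - 4) - 3)² = (-3 - 3)² = (-6)² = 36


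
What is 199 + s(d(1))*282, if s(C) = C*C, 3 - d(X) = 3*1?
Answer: 199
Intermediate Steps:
d(X) = 0 (d(X) = 3 - 3 = 0)
s(C) = C²
199 + s(d(1))*282 = 199 + 0²*282 = 199 + 0*282 = 199 + 0 = 199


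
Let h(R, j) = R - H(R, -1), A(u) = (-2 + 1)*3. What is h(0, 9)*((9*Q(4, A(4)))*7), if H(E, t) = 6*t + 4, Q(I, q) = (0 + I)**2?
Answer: 2016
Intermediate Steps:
A(u) = -3 (A(u) = -1*3 = -3)
Q(I, q) = I**2
H(E, t) = 4 + 6*t
h(R, j) = 2 + R (h(R, j) = R - (4 + 6*(-1)) = R - (4 - 6) = R - 1*(-2) = R + 2 = 2 + R)
h(0, 9)*((9*Q(4, A(4)))*7) = (2 + 0)*((9*4**2)*7) = 2*((9*16)*7) = 2*(144*7) = 2*1008 = 2016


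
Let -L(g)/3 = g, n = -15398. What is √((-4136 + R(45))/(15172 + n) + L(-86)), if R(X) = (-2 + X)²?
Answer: √13694470/226 ≈ 16.374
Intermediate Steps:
L(g) = -3*g
√((-4136 + R(45))/(15172 + n) + L(-86)) = √((-4136 + (-2 + 45)²)/(15172 - 15398) - 3*(-86)) = √((-4136 + 43²)/(-226) + 258) = √((-4136 + 1849)*(-1/226) + 258) = √(-2287*(-1/226) + 258) = √(2287/226 + 258) = √(60595/226) = √13694470/226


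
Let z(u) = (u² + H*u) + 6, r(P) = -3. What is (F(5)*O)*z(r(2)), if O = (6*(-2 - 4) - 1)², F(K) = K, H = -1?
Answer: 123210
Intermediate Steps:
z(u) = 6 + u² - u (z(u) = (u² - u) + 6 = 6 + u² - u)
O = 1369 (O = (6*(-6) - 1)² = (-36 - 1)² = (-37)² = 1369)
(F(5)*O)*z(r(2)) = (5*1369)*(6 + (-3)² - 1*(-3)) = 6845*(6 + 9 + 3) = 6845*18 = 123210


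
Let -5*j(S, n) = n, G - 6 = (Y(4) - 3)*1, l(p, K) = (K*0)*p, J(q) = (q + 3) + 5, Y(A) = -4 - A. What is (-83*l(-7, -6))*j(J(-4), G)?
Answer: 0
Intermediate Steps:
J(q) = 8 + q (J(q) = (3 + q) + 5 = 8 + q)
l(p, K) = 0 (l(p, K) = 0*p = 0)
G = -5 (G = 6 + ((-4 - 1*4) - 3)*1 = 6 + ((-4 - 4) - 3)*1 = 6 + (-8 - 3)*1 = 6 - 11*1 = 6 - 11 = -5)
j(S, n) = -n/5
(-83*l(-7, -6))*j(J(-4), G) = (-83*0)*(-1/5*(-5)) = 0*1 = 0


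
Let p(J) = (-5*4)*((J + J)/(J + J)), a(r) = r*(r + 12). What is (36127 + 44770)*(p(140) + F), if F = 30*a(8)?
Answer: 386687660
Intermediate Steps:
a(r) = r*(12 + r)
F = 4800 (F = 30*(8*(12 + 8)) = 30*(8*20) = 30*160 = 4800)
p(J) = -20 (p(J) = -20*2*J/(2*J) = -20*2*J*1/(2*J) = -20*1 = -20)
(36127 + 44770)*(p(140) + F) = (36127 + 44770)*(-20 + 4800) = 80897*4780 = 386687660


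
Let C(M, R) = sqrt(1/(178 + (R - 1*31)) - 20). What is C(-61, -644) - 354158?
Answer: -354158 + I*sqrt(4940677)/497 ≈ -3.5416e+5 + 4.4724*I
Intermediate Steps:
C(M, R) = sqrt(-20 + 1/(147 + R)) (C(M, R) = sqrt(1/(178 + (R - 31)) - 20) = sqrt(1/(178 + (-31 + R)) - 20) = sqrt(1/(147 + R) - 20) = sqrt(-20 + 1/(147 + R)))
C(-61, -644) - 354158 = sqrt((-2939 - 20*(-644))/(147 - 644)) - 354158 = sqrt((-2939 + 12880)/(-497)) - 354158 = sqrt(-1/497*9941) - 354158 = sqrt(-9941/497) - 354158 = I*sqrt(4940677)/497 - 354158 = -354158 + I*sqrt(4940677)/497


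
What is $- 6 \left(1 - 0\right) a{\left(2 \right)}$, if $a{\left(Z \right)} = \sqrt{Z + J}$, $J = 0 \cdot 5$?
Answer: $- 6 \sqrt{2} \approx -8.4853$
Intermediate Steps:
$J = 0$
$a{\left(Z \right)} = \sqrt{Z}$ ($a{\left(Z \right)} = \sqrt{Z + 0} = \sqrt{Z}$)
$- 6 \left(1 - 0\right) a{\left(2 \right)} = - 6 \left(1 - 0\right) \sqrt{2} = - 6 \left(1 + 0\right) \sqrt{2} = \left(-6\right) 1 \sqrt{2} = - 6 \sqrt{2}$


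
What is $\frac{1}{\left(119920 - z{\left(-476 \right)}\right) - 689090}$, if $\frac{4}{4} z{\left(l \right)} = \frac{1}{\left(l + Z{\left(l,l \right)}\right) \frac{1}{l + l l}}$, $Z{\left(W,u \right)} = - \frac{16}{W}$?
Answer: $- \frac{2832}{1610544145} \approx -1.7584 \cdot 10^{-6}$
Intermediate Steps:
$z{\left(l \right)} = \frac{l + l^{2}}{l - \frac{16}{l}}$ ($z{\left(l \right)} = \frac{1}{\left(l - \frac{16}{l}\right) \frac{1}{l + l l}} = \frac{1}{\left(l - \frac{16}{l}\right) \frac{1}{l + l^{2}}} = \frac{1}{\frac{1}{l + l^{2}} \left(l - \frac{16}{l}\right)} = \frac{l + l^{2}}{l - \frac{16}{l}}$)
$\frac{1}{\left(119920 - z{\left(-476 \right)}\right) - 689090} = \frac{1}{\left(119920 - \frac{\left(-476\right)^{2} \left(1 - 476\right)}{-16 + \left(-476\right)^{2}}\right) - 689090} = \frac{1}{\left(119920 - 226576 \frac{1}{-16 + 226576} \left(-475\right)\right) - 689090} = \frac{1}{\left(119920 - 226576 \cdot \frac{1}{226560} \left(-475\right)\right) - 689090} = \frac{1}{\left(119920 - - \frac{1345295}{2832}\right) - 689090} = \frac{1}{\left(119920 + \frac{1345295}{2832}\right) - 689090} = \frac{1}{\frac{340958735}{2832} - 689090} = \frac{1}{- \frac{1610544145}{2832}} = - \frac{2832}{1610544145}$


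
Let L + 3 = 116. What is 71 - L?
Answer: -42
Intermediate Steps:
L = 113 (L = -3 + 116 = 113)
71 - L = 71 - 1*113 = 71 - 113 = -42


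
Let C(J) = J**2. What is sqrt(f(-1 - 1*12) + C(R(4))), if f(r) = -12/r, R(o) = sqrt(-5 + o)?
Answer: I*sqrt(13)/13 ≈ 0.27735*I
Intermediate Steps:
sqrt(f(-1 - 1*12) + C(R(4))) = sqrt(-12/(-1 - 1*12) + (sqrt(-5 + 4))**2) = sqrt(-12/(-1 - 12) + (sqrt(-1))**2) = sqrt(-12/(-13) + I**2) = sqrt(-12*(-1/13) - 1) = sqrt(12/13 - 1) = sqrt(-1/13) = I*sqrt(13)/13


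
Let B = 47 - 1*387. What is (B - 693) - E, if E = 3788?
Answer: -4821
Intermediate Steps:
B = -340 (B = 47 - 387 = -340)
(B - 693) - E = (-340 - 693) - 1*3788 = -1033 - 3788 = -4821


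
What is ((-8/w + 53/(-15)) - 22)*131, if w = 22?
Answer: -559763/165 ≈ -3392.5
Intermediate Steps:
((-8/w + 53/(-15)) - 22)*131 = ((-8/22 + 53/(-15)) - 22)*131 = ((-8*1/22 + 53*(-1/15)) - 22)*131 = ((-4/11 - 53/15) - 22)*131 = (-643/165 - 22)*131 = -4273/165*131 = -559763/165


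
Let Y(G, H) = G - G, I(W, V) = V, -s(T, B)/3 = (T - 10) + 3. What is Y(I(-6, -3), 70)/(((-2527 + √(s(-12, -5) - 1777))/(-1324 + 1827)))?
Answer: 0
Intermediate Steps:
s(T, B) = 21 - 3*T (s(T, B) = -3*((T - 10) + 3) = -3*((-10 + T) + 3) = -3*(-7 + T) = 21 - 3*T)
Y(G, H) = 0
Y(I(-6, -3), 70)/(((-2527 + √(s(-12, -5) - 1777))/(-1324 + 1827))) = 0/(((-2527 + √((21 - 3*(-12)) - 1777))/(-1324 + 1827))) = 0/(((-2527 + √((21 + 36) - 1777))/503)) = 0/(((-2527 + √(57 - 1777))*(1/503))) = 0/(((-2527 + √(-1720))*(1/503))) = 0/(((-2527 + 2*I*√430)*(1/503))) = 0/(-2527/503 + 2*I*√430/503) = 0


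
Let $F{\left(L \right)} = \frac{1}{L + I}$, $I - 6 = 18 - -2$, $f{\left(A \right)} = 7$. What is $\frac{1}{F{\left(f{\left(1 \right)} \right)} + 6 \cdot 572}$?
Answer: $\frac{33}{113257} \approx 0.00029137$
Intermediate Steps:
$I = 26$ ($I = 6 + \left(18 - -2\right) = 6 + \left(18 + 2\right) = 6 + 20 = 26$)
$F{\left(L \right)} = \frac{1}{26 + L}$ ($F{\left(L \right)} = \frac{1}{L + 26} = \frac{1}{26 + L}$)
$\frac{1}{F{\left(f{\left(1 \right)} \right)} + 6 \cdot 572} = \frac{1}{\frac{1}{26 + 7} + 6 \cdot 572} = \frac{1}{\frac{1}{33} + 3432} = \frac{1}{\frac{113257}{33}} = \frac{33}{113257}$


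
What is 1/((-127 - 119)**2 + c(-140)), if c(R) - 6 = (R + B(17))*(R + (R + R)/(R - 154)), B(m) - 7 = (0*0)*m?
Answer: 3/237046 ≈ 1.2656e-5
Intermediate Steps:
B(m) = 7 (B(m) = 7 + (0*0)*m = 7 + 0*m = 7 + 0 = 7)
c(R) = 6 + (7 + R)*(R + 2*R/(-154 + R)) (c(R) = 6 + (R + 7)*(R + (R + R)/(R - 154)) = 6 + (7 + R)*(R + (2*R)/(-154 + R)) = 6 + (7 + R)*(R + 2*R/(-154 + R)))
1/((-127 - 119)**2 + c(-140)) = 1/((-127 - 119)**2 + (-924 + (-140)**3 - 1058*(-140) - 145*(-140)**2)/(-154 - 140)) = 1/((-246)**2 + (-924 - 2744000 + 148120 - 145*19600)/(-294)) = 1/(60516 - (-924 - 2744000 + 148120 - 2842000)/294) = 1/(60516 - 1/294*(-5438804)) = 1/(60516 + 55498/3) = 1/(237046/3) = 3/237046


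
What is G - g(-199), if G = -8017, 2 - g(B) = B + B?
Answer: -8417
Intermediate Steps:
g(B) = 2 - 2*B (g(B) = 2 - (B + B) = 2 - 2*B)
G - g(-199) = -8017 - (2 - 2*(-199)) = -8017 - (2 + 398) = -8017 - 1*400 = -8017 - 400 = -8417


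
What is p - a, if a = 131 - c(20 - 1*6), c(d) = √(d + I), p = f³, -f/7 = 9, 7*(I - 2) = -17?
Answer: -250178 + √665/7 ≈ -2.5017e+5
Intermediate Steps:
I = -3/7 (I = 2 + (⅐)*(-17) = 2 - 17/7 = -3/7 ≈ -0.42857)
f = -63 (f = -7*9 = -63)
p = -250047 (p = (-63)³ = -250047)
c(d) = √(-3/7 + d) (c(d) = √(d - 3/7) = √(-3/7 + d))
a = 131 - √665/7 (a = 131 - √(-21 + 49*(20 - 1*6))/7 = 131 - √(-21 + 49*(20 - 6))/7 = 131 - √(-21 + 49*14)/7 = 131 - √(-21 + 686)/7 = 131 - √665/7 ≈ 127.32)
p - a = -250047 - (131 - √665/7) = -250047 + (-131 + √665/7) = -250178 + √665/7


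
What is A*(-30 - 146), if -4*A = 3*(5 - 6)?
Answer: -132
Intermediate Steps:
A = ¾ (A = -3*(5 - 6)/4 = -3*(-1)/4 = -¼*(-3) = ¾ ≈ 0.75000)
A*(-30 - 146) = 3*(-30 - 146)/4 = (¾)*(-176) = -132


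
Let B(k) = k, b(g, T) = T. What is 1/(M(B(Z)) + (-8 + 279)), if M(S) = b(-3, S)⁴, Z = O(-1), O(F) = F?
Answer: 1/272 ≈ 0.0036765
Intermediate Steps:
Z = -1
M(S) = S⁴
1/(M(B(Z)) + (-8 + 279)) = 1/((-1)⁴ + (-8 + 279)) = 1/(1 + 271) = 1/272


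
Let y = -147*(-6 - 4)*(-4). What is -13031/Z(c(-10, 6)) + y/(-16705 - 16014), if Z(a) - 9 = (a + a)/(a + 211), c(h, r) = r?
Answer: -92508845513/64292835 ≈ -1438.9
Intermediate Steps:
y = -5880 (y = -(-1470)*(-4) = -147*40 = -5880)
Z(a) = 9 + 2*a/(211 + a) (Z(a) = 9 + (a + a)/(a + 211) = 9 + (2*a)/(211 + a) = 9 + 2*a/(211 + a))
-13031/Z(c(-10, 6)) + y/(-16705 - 16014) = -13031*(211 + 6)/(1899 + 11*6) - 5880/(-16705 - 16014) = -13031*217/(1899 + 66) - 5880/(-32719) = -13031/((1/217)*1965) - 5880*(-1/32719) = -13031/1965/217 + 5880/32719 = -13031*217/1965 + 5880/32719 = -2827727/1965 + 5880/32719 = -92508845513/64292835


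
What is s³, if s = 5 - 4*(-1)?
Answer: 729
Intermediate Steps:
s = 9 (s = 5 + 4 = 9)
s³ = 9³ = 729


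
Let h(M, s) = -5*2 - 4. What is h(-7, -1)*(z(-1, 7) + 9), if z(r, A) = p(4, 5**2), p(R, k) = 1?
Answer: -140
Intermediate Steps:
z(r, A) = 1
h(M, s) = -14 (h(M, s) = -10 - 4 = -14)
h(-7, -1)*(z(-1, 7) + 9) = -14*(1 + 9) = -14*10 = -140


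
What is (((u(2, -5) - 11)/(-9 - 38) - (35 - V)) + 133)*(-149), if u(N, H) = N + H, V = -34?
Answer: -450278/47 ≈ -9580.4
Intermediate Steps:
u(N, H) = H + N
(((u(2, -5) - 11)/(-9 - 38) - (35 - V)) + 133)*(-149) = ((((-5 + 2) - 11)/(-9 - 38) - (35 - 1*(-34))) + 133)*(-149) = (((-3 - 11)/(-47) - (35 + 34)) + 133)*(-149) = ((-14*(-1/47) - 1*69) + 133)*(-149) = ((14/47 - 69) + 133)*(-149) = (-3229/47 + 133)*(-149) = (3022/47)*(-149) = -450278/47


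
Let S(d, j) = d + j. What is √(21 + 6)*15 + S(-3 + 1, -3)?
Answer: -5 + 45*√3 ≈ 72.942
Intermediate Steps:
√(21 + 6)*15 + S(-3 + 1, -3) = √(21 + 6)*15 + ((-3 + 1) - 3) = √27*15 + (-2 - 3) = (3*√3)*15 - 5 = 45*√3 - 5 = -5 + 45*√3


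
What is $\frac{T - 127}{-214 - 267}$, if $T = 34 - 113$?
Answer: $\frac{206}{481} \approx 0.42827$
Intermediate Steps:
$T = -79$
$\frac{T - 127}{-214 - 267} = \frac{-79 - 127}{-214 - 267} = - \frac{206}{-481} = \left(-206\right) \left(- \frac{1}{481}\right) = \frac{206}{481}$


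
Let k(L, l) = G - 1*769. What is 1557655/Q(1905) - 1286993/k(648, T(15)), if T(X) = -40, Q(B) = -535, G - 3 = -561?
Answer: -275693386/141989 ≈ -1941.7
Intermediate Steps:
G = -558 (G = 3 - 561 = -558)
k(L, l) = -1327 (k(L, l) = -558 - 1*769 = -558 - 769 = -1327)
1557655/Q(1905) - 1286993/k(648, T(15)) = 1557655/(-535) - 1286993/(-1327) = 1557655*(-1/535) - 1286993*(-1/1327) = -311531/107 + 1286993/1327 = -275693386/141989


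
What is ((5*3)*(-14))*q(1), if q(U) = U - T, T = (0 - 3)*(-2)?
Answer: 1050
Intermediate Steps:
T = 6 (T = -3*(-2) = 6)
q(U) = -6 + U (q(U) = U - 1*6 = U - 6 = -6 + U)
((5*3)*(-14))*q(1) = ((5*3)*(-14))*(-6 + 1) = (15*(-14))*(-5) = -210*(-5) = 1050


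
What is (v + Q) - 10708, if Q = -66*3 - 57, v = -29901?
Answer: -40864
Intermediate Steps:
Q = -255 (Q = -198 - 57 = -255)
(v + Q) - 10708 = (-29901 - 255) - 10708 = -30156 - 10708 = -40864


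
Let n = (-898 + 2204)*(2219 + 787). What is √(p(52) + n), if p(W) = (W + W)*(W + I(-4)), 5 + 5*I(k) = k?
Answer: 2*√24569105/5 ≈ 1982.7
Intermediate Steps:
n = 3925836 (n = 1306*3006 = 3925836)
I(k) = -1 + k/5
p(W) = 2*W*(-9/5 + W) (p(W) = (W + W)*(W + (-1 + (⅕)*(-4))) = (2*W)*(W + (-1 - ⅘)) = (2*W)*(W - 9/5) = (2*W)*(-9/5 + W) = 2*W*(-9/5 + W))
√(p(52) + n) = √((⅖)*52*(-9 + 5*52) + 3925836) = √((⅖)*52*(-9 + 260) + 3925836) = √((⅖)*52*251 + 3925836) = √(26104/5 + 3925836) = √(19655284/5) = 2*√24569105/5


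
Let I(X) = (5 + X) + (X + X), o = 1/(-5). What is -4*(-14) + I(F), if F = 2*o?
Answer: 299/5 ≈ 59.800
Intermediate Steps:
o = -⅕ ≈ -0.20000
F = -⅖ (F = 2*(-⅕) = -⅖ ≈ -0.40000)
I(X) = 5 + 3*X (I(X) = (5 + X) + 2*X = 5 + 3*X)
-4*(-14) + I(F) = -4*(-14) + (5 + 3*(-⅖)) = 56 + (5 - 6/5) = 56 + 19/5 = 299/5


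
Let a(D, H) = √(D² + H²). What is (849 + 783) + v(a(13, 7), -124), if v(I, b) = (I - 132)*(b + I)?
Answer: 18218 - 256*√218 ≈ 14438.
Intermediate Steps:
v(I, b) = (-132 + I)*(I + b)
(849 + 783) + v(a(13, 7), -124) = (849 + 783) + ((√(13² + 7²))² - 132*√(13² + 7²) - 132*(-124) + √(13² + 7²)*(-124)) = 1632 + ((√(169 + 49))² - 132*√(169 + 49) + 16368 + √(169 + 49)*(-124)) = 1632 + ((√218)² - 132*√218 + 16368 + √218*(-124)) = 1632 + (218 - 132*√218 + 16368 - 124*√218) = 1632 + (16586 - 256*√218) = 18218 - 256*√218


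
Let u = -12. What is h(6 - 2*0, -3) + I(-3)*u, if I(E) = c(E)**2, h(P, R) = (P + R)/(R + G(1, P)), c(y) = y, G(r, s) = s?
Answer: -107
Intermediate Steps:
h(P, R) = 1 (h(P, R) = (P + R)/(R + P) = (P + R)/(P + R) = 1)
I(E) = E**2
h(6 - 2*0, -3) + I(-3)*u = 1 + (-3)**2*(-12) = 1 + 9*(-12) = 1 - 108 = -107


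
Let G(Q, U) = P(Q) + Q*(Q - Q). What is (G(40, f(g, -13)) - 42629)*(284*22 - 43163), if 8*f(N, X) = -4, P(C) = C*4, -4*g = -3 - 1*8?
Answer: 1567743135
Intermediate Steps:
g = 11/4 (g = -(-3 - 1*8)/4 = -(-3 - 8)/4 = -¼*(-11) = 11/4 ≈ 2.7500)
P(C) = 4*C
f(N, X) = -½ (f(N, X) = (⅛)*(-4) = -½)
G(Q, U) = 4*Q (G(Q, U) = 4*Q + Q*(Q - Q) = 4*Q + Q*0 = 4*Q + 0 = 4*Q)
(G(40, f(g, -13)) - 42629)*(284*22 - 43163) = (4*40 - 42629)*(284*22 - 43163) = (160 - 42629)*(6248 - 43163) = -42469*(-36915) = 1567743135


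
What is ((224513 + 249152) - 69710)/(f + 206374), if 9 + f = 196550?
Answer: 80791/80583 ≈ 1.0026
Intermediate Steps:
f = 196541 (f = -9 + 196550 = 196541)
((224513 + 249152) - 69710)/(f + 206374) = ((224513 + 249152) - 69710)/(196541 + 206374) = (473665 - 69710)/402915 = 403955*(1/402915) = 80791/80583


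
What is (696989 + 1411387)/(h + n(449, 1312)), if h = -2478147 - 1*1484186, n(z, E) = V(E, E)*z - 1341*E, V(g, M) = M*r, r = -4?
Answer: -2108376/8078077 ≈ -0.26100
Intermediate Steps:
V(g, M) = -4*M (V(g, M) = M*(-4) = -4*M)
n(z, E) = -1341*E - 4*E*z (n(z, E) = (-4*E)*z - 1341*E = -4*E*z - 1341*E = -1341*E - 4*E*z)
h = -3962333 (h = -2478147 - 1484186 = -3962333)
(696989 + 1411387)/(h + n(449, 1312)) = (696989 + 1411387)/(-3962333 + 1312*(-1341 - 4*449)) = 2108376/(-3962333 + 1312*(-1341 - 1796)) = 2108376/(-3962333 + 1312*(-3137)) = 2108376/(-3962333 - 4115744) = 2108376/(-8078077) = 2108376*(-1/8078077) = -2108376/8078077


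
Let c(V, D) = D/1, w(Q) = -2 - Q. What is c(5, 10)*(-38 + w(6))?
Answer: -460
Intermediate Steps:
c(V, D) = D (c(V, D) = D*1 = D)
c(5, 10)*(-38 + w(6)) = 10*(-38 + (-2 - 1*6)) = 10*(-38 + (-2 - 6)) = 10*(-38 - 8) = 10*(-46) = -460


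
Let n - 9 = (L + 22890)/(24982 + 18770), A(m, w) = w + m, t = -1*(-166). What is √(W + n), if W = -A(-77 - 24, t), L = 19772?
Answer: 5*I*√263326881/10938 ≈ 7.4179*I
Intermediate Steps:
t = 166
A(m, w) = m + w
W = -65 (W = -((-77 - 24) + 166) = -(-101 + 166) = -1*65 = -65)
n = 218215/21876 (n = 9 + (19772 + 22890)/(24982 + 18770) = 9 + 42662/43752 = 9 + 42662*(1/43752) = 9 + 21331/21876 = 218215/21876 ≈ 9.9751)
√(W + n) = √(-65 + 218215/21876) = √(-1203725/21876) = 5*I*√263326881/10938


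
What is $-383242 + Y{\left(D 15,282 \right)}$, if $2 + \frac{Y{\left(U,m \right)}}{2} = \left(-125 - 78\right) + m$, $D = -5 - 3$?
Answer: $-383088$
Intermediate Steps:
$D = -8$ ($D = -5 - 3 = -8$)
$Y{\left(U,m \right)} = -410 + 2 m$ ($Y{\left(U,m \right)} = -4 + 2 \left(\left(-125 - 78\right) + m\right) = -4 + 2 \left(-203 + m\right) = -4 + \left(-406 + 2 m\right) = -410 + 2 m$)
$-383242 + Y{\left(D 15,282 \right)} = -383242 + \left(-410 + 2 \cdot 282\right) = -383242 + \left(-410 + 564\right) = -383242 + 154 = -383088$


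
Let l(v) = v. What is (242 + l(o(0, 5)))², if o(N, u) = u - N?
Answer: 61009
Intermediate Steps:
(242 + l(o(0, 5)))² = (242 + (5 - 1*0))² = (242 + (5 + 0))² = (242 + 5)² = 247² = 61009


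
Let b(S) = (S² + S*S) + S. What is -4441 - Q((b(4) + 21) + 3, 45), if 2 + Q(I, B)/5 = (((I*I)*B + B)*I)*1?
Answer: -48617931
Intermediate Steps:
b(S) = S + 2*S² (b(S) = (S² + S²) + S = 2*S² + S = S + 2*S²)
Q(I, B) = -10 + 5*I*(B + B*I²) (Q(I, B) = -10 + 5*((((I*I)*B + B)*I)*1) = -10 + 5*(((I²*B + B)*I)*1) = -10 + 5*(((B*I² + B)*I)*1) = -10 + 5*(((B + B*I²)*I)*1) = -10 + 5*((I*(B + B*I²))*1) = -10 + 5*(I*(B + B*I²)) = -10 + 5*I*(B + B*I²))
-4441 - Q((b(4) + 21) + 3, 45) = -4441 - (-10 + 5*45*((4*(1 + 2*4) + 21) + 3) + 5*45*((4*(1 + 2*4) + 21) + 3)³) = -4441 - (-10 + 5*45*((4*(1 + 8) + 21) + 3) + 5*45*((4*(1 + 8) + 21) + 3)³) = -4441 - (-10 + 5*45*((4*9 + 21) + 3) + 5*45*((4*9 + 21) + 3)³) = -4441 - (-10 + 5*45*((36 + 21) + 3) + 5*45*((36 + 21) + 3)³) = -4441 - (-10 + 5*45*(57 + 3) + 5*45*(57 + 3)³) = -4441 - (-10 + 5*45*60 + 5*45*60³) = -4441 - (-10 + 13500 + 5*45*216000) = -4441 - (-10 + 13500 + 48600000) = -4441 - 1*48613490 = -4441 - 48613490 = -48617931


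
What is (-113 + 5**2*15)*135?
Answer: 35370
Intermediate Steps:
(-113 + 5**2*15)*135 = (-113 + 25*15)*135 = (-113 + 375)*135 = 262*135 = 35370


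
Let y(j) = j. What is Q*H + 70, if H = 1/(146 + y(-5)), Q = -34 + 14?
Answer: 9850/141 ≈ 69.858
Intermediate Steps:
Q = -20
H = 1/141 (H = 1/(146 - 5) = 1/141 ≈ 0.0070922)
Q*H + 70 = -20*1/141 + 70 = -20/141 + 70 = 9850/141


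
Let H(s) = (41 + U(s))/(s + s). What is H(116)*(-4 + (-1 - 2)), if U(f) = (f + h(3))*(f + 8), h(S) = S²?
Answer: -108787/232 ≈ -468.91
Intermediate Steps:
U(f) = (8 + f)*(9 + f) (U(f) = (f + 3²)*(f + 8) = (f + 9)*(8 + f) = (9 + f)*(8 + f) = (8 + f)*(9 + f))
H(s) = (113 + s² + 17*s)/(2*s) (H(s) = (41 + (72 + s² + 17*s))/(s + s) = (113 + s² + 17*s)/((2*s)) = (113 + s² + 17*s)*(1/(2*s)) = (113 + s² + 17*s)/(2*s))
H(116)*(-4 + (-1 - 2)) = ((½)*(113 + 116² + 17*116)/116)*(-4 + (-1 - 2)) = ((½)*(1/116)*(113 + 13456 + 1972))*(-4 - 3) = ((½)*(1/116)*15541)*(-7) = (15541/232)*(-7) = -108787/232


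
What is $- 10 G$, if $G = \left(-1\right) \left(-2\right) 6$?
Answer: $-120$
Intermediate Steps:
$G = 12$ ($G = 2 \cdot 6 = 12$)
$- 10 G = \left(-10\right) 12 = -120$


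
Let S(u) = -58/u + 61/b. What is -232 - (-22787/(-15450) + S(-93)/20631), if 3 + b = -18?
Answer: -5383035075533/23056174050 ≈ -233.47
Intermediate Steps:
b = -21 (b = -3 - 18 = -21)
S(u) = -61/21 - 58/u (S(u) = -58/u + 61/(-21) = -58/u + 61*(-1/21) = -58/u - 61/21 = -61/21 - 58/u)
-232 - (-22787/(-15450) + S(-93)/20631) = -232 - (-22787/(-15450) + (-61/21 - 58/(-93))/20631) = -232 - (-22787*(-1/15450) + (-61/21 - 58*(-1/93))*(1/20631)) = -232 - (22787/15450 + (-61/21 + 58/93)*(1/20631)) = -232 - (22787/15450 - 495/217*1/20631) = -232 - (22787/15450 - 165/1492309) = -232 - 1*34002695933/23056174050 = -232 - 34002695933/23056174050 = -5383035075533/23056174050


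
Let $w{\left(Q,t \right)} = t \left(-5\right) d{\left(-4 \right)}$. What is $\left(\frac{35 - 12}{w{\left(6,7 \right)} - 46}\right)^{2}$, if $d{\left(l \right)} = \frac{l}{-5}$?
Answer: $\frac{529}{5476} \approx 0.096603$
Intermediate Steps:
$d{\left(l \right)} = - \frac{l}{5}$ ($d{\left(l \right)} = l \left(- \frac{1}{5}\right) = - \frac{l}{5}$)
$w{\left(Q,t \right)} = - 4 t$ ($w{\left(Q,t \right)} = t \left(-5\right) \left(\left(- \frac{1}{5}\right) \left(-4\right)\right) = - 5 t \frac{4}{5} = - 4 t$)
$\left(\frac{35 - 12}{w{\left(6,7 \right)} - 46}\right)^{2} = \left(\frac{35 - 12}{\left(-4\right) 7 - 46}\right)^{2} = \left(\frac{23}{-28 - 46}\right)^{2} = \left(\frac{23}{-74}\right)^{2} = \left(23 \left(- \frac{1}{74}\right)\right)^{2} = \left(- \frac{23}{74}\right)^{2} = \frac{529}{5476}$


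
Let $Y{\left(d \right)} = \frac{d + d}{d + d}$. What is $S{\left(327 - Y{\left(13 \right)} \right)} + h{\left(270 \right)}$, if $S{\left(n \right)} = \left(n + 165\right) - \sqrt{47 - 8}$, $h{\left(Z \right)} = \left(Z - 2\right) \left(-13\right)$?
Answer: $-2993 - \sqrt{39} \approx -2999.2$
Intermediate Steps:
$h{\left(Z \right)} = 26 - 13 Z$ ($h{\left(Z \right)} = \left(-2 + Z\right) \left(-13\right) = 26 - 13 Z$)
$Y{\left(d \right)} = 1$ ($Y{\left(d \right)} = \frac{2 d}{2 d} = 2 d \frac{1}{2 d} = 1$)
$S{\left(n \right)} = 165 + n - \sqrt{39}$ ($S{\left(n \right)} = \left(165 + n\right) - \sqrt{39} = 165 + n - \sqrt{39}$)
$S{\left(327 - Y{\left(13 \right)} \right)} + h{\left(270 \right)} = \left(165 + \left(327 - 1\right) - \sqrt{39}\right) + \left(26 - 3510\right) = \left(165 + 326 - \sqrt{39}\right) - 3484 = \left(491 - \sqrt{39}\right) - 3484 = -2993 - \sqrt{39}$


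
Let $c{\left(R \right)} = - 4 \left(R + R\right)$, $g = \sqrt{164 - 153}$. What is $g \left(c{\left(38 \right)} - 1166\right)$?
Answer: $- 1470 \sqrt{11} \approx -4875.4$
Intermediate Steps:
$g = \sqrt{11} \approx 3.3166$
$c{\left(R \right)} = - 8 R$ ($c{\left(R \right)} = - 4 \cdot 2 R = - 8 R$)
$g \left(c{\left(38 \right)} - 1166\right) = \sqrt{11} \left(\left(-8\right) 38 - 1166\right) = \sqrt{11} \left(-304 - 1166\right) = \sqrt{11} \left(-1470\right) = - 1470 \sqrt{11}$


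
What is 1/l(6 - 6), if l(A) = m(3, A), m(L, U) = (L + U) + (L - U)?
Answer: 1/6 ≈ 0.16667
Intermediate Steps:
m(L, U) = 2*L
l(A) = 6 (l(A) = 2*3 = 6)
1/l(6 - 6) = 1/6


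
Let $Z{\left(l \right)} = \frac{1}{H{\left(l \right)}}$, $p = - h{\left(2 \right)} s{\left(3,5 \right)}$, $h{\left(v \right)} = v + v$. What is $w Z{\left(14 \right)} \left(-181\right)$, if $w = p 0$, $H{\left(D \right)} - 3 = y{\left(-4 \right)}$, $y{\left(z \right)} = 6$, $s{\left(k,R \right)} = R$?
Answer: $0$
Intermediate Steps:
$h{\left(v \right)} = 2 v$
$H{\left(D \right)} = 9$ ($H{\left(D \right)} = 3 + 6 = 9$)
$p = -20$ ($p = - 2 \cdot 2 \cdot 5 = \left(-1\right) 4 \cdot 5 = \left(-4\right) 5 = -20$)
$Z{\left(l \right)} = \frac{1}{9}$
$w = 0$ ($w = \left(-20\right) 0 = 0$)
$w Z{\left(14 \right)} \left(-181\right) = 0 \cdot \frac{1}{9} \left(-181\right) = 0 \left(-181\right) = 0$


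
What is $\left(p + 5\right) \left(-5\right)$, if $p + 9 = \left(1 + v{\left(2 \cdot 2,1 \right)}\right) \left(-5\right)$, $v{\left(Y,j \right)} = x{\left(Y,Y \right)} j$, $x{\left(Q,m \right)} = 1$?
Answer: $70$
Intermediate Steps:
$v{\left(Y,j \right)} = j$ ($v{\left(Y,j \right)} = 1 j = j$)
$p = -19$ ($p = -9 + \left(1 + 1\right) \left(-5\right) = -9 + 2 \left(-5\right) = -9 - 10 = -19$)
$\left(p + 5\right) \left(-5\right) = \left(-19 + 5\right) \left(-5\right) = \left(-14\right) \left(-5\right) = 70$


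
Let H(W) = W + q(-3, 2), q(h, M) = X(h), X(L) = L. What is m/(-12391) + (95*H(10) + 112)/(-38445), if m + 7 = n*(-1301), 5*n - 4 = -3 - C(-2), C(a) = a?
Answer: 1376765/31758133 ≈ 0.043352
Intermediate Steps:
q(h, M) = h
n = ⅗ (n = ⅘ + (-3 - 1*(-2))/5 = ⅘ + (-3 + 2)/5 = ⅘ + (⅕)*(-1) = ⅘ - ⅕ = ⅗ ≈ 0.60000)
H(W) = -3 + W (H(W) = W - 3 = -3 + W)
m = -3938/5 (m = -7 + (⅗)*(-1301) = -7 - 3903/5 = -3938/5 ≈ -787.60)
m/(-12391) + (95*H(10) + 112)/(-38445) = -3938/5/(-12391) + (95*(-3 + 10) + 112)/(-38445) = -3938/5*(-1/12391) + (95*7 + 112)*(-1/38445) = 3938/61955 + (665 + 112)*(-1/38445) = 3938/61955 + 777*(-1/38445) = 3938/61955 - 259/12815 = 1376765/31758133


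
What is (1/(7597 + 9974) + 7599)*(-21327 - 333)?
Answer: -964029056600/5857 ≈ -1.6459e+8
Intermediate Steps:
(1/(7597 + 9974) + 7599)*(-21327 - 333) = (1/17571 + 7599)*(-21660) = (133522030/17571)*(-21660) = -964029056600/5857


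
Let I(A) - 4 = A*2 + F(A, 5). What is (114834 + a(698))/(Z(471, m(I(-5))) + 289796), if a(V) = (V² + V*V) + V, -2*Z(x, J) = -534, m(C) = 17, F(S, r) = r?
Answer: 1089940/290063 ≈ 3.7576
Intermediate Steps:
I(A) = 9 + 2*A (I(A) = 4 + (A*2 + 5) = 4 + (2*A + 5) = 4 + (5 + 2*A) = 9 + 2*A)
Z(x, J) = 267 (Z(x, J) = -½*(-534) = 267)
a(V) = V + 2*V² (a(V) = (V² + V²) + V = 2*V² + V = V + 2*V²)
(114834 + a(698))/(Z(471, m(I(-5))) + 289796) = (114834 + 698*(1 + 2*698))/(267 + 289796) = (114834 + 698*(1 + 1396))/290063 = (114834 + 698*1397)*(1/290063) = (114834 + 975106)*(1/290063) = 1089940*(1/290063) = 1089940/290063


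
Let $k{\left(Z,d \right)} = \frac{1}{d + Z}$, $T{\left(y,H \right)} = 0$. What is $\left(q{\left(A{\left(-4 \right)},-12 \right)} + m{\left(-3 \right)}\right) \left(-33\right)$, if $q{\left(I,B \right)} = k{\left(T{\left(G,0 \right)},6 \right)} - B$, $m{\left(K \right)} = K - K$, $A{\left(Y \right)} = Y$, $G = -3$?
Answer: $- \frac{803}{2} \approx -401.5$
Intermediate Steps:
$k{\left(Z,d \right)} = \frac{1}{Z + d}$
$m{\left(K \right)} = 0$
$q{\left(I,B \right)} = \frac{1}{6} - B$ ($q{\left(I,B \right)} = \frac{1}{0 + 6} - B = \frac{1}{6} - B$)
$\left(q{\left(A{\left(-4 \right)},-12 \right)} + m{\left(-3 \right)}\right) \left(-33\right) = \left(\left(\frac{1}{6} - -12\right) + 0\right) \left(-33\right) = \left(\left(\frac{1}{6} + 12\right) + 0\right) \left(-33\right) = \left(\frac{73}{6} + 0\right) \left(-33\right) = \frac{73}{6} \left(-33\right) = - \frac{803}{2}$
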